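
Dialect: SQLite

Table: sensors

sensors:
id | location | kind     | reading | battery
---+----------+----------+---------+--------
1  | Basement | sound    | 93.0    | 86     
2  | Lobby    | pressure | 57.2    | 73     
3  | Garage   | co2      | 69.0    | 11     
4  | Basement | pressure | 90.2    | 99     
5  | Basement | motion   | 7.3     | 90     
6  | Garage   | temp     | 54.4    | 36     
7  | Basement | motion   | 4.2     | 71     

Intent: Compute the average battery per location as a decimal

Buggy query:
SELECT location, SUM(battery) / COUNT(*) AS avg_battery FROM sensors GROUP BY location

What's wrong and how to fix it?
Bug: Both operands are integers, so '/' performs integer division and truncates

Fix: Cast one side to REAL so the division keeps the fractional part

Corrected query:
SELECT location, SUM(battery) * 1.0 / COUNT(*) AS avg_battery FROM sensors GROUP BY location

Result:
location | avg_battery
---------+------------
Basement | 86.5       
Garage   | 23.5       
Lobby    | 73         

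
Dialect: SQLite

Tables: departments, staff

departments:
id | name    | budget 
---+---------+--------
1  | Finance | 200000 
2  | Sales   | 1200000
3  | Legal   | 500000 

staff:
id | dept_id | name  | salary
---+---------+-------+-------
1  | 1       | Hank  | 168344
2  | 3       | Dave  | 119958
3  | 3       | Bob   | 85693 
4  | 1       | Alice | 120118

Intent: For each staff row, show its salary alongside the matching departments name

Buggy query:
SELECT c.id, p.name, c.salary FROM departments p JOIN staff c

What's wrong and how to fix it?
Bug: Missing join condition: each staff row is matched to all departments rows instead of just its own

Fix: Add ON c.dept_id = p.id to the JOIN

Corrected query:
SELECT c.id, p.name, c.salary FROM departments p JOIN staff c ON c.dept_id = p.id

Result:
id | name    | salary
---+---------+-------
1  | Finance | 168344
2  | Legal   | 119958
3  | Legal   | 85693 
4  | Finance | 120118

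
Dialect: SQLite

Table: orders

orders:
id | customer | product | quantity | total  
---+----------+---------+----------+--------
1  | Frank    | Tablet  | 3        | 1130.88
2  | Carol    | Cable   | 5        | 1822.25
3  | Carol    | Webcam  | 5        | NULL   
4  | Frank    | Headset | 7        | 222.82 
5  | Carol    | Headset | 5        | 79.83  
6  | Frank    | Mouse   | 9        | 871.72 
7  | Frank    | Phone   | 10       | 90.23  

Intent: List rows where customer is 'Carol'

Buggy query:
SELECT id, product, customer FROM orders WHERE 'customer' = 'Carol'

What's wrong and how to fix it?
Bug: Single quotes denote string literals in SQL; the column name is being compared as a constant string

Fix: Reference the column as customer without single quotes

Corrected query:
SELECT id, product, customer FROM orders WHERE customer = 'Carol'

Result:
id | product | customer
---+---------+---------
2  | Cable   | Carol   
3  | Webcam  | Carol   
5  | Headset | Carol   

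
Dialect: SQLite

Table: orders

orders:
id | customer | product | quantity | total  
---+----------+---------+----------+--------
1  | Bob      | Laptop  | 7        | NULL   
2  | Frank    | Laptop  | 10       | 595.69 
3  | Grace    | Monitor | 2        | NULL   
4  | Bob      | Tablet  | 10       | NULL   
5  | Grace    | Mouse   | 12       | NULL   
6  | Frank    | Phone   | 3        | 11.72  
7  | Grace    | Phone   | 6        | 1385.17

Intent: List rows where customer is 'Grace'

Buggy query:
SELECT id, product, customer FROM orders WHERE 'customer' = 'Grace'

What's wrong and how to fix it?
Bug: 'customer' in single quotes is a string literal, not the column; the comparison is literal-vs-literal and never true

Fix: Remove the quotes around the column name (or use double quotes for an identifier)

Corrected query:
SELECT id, product, customer FROM orders WHERE customer = 'Grace'

Result:
id | product | customer
---+---------+---------
3  | Monitor | Grace   
5  | Mouse   | Grace   
7  | Phone   | Grace   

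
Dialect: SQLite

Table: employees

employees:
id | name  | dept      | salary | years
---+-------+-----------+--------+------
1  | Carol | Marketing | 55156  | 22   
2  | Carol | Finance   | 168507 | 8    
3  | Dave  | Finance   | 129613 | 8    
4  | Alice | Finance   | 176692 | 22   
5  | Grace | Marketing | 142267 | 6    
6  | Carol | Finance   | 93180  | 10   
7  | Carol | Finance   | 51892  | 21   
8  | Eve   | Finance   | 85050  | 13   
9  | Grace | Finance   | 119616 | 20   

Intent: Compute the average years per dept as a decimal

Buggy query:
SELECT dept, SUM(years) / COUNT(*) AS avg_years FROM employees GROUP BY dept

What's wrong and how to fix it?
Bug: Both operands are integers, so '/' performs integer division and truncates

Fix: Cast one side to REAL so the division keeps the fractional part

Corrected query:
SELECT dept, SUM(years) * 1.0 / COUNT(*) AS avg_years FROM employees GROUP BY dept

Result:
dept      | avg_years
----------+----------
Finance   | 14.571429
Marketing | 14       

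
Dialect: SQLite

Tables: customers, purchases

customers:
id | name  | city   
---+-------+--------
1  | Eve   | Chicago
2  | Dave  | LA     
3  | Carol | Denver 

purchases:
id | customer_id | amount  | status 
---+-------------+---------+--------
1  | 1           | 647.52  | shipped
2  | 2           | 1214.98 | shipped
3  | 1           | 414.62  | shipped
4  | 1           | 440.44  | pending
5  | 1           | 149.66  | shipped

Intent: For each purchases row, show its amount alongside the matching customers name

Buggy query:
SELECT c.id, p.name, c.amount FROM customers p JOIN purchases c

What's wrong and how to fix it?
Bug: JOIN with no ON clause produces a cartesian product; every purchases row pairs with every customers row

Fix: Specify the join condition linking the foreign key to the parent id

Corrected query:
SELECT c.id, p.name, c.amount FROM customers p JOIN purchases c ON c.customer_id = p.id

Result:
id | name | amount 
---+------+--------
1  | Eve  | 647.52 
2  | Dave | 1214.98
3  | Eve  | 414.62 
4  | Eve  | 440.44 
5  | Eve  | 149.66 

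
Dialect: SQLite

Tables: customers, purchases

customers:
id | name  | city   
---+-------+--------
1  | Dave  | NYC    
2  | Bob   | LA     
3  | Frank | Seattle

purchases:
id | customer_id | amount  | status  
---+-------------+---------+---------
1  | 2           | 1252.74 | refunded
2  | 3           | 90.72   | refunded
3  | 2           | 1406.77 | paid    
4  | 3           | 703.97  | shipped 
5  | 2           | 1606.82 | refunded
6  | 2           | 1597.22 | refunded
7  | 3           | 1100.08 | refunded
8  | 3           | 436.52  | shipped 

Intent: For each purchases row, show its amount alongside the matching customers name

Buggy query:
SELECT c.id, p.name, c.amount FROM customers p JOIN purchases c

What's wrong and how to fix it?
Bug: JOIN with no ON clause produces a cartesian product; every purchases row pairs with every customers row

Fix: Add ON c.customer_id = p.id to the JOIN

Corrected query:
SELECT c.id, p.name, c.amount FROM customers p JOIN purchases c ON c.customer_id = p.id

Result:
id | name  | amount 
---+-------+--------
1  | Bob   | 1252.74
2  | Frank | 90.72  
3  | Bob   | 1406.77
4  | Frank | 703.97 
5  | Bob   | 1606.82
6  | Bob   | 1597.22
7  | Frank | 1100.08
8  | Frank | 436.52 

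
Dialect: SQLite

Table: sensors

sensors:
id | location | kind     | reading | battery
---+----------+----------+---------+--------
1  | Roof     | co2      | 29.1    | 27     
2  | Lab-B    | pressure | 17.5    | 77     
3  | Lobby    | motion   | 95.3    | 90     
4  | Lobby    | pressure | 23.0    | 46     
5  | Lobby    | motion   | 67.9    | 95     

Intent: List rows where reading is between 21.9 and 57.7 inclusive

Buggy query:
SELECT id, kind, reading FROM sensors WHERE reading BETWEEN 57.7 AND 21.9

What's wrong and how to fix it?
Bug: The bounds are reversed; BETWEEN a AND b requires a <= b to match anything

Fix: Write BETWEEN 21.9 AND 57.7

Corrected query:
SELECT id, kind, reading FROM sensors WHERE reading BETWEEN 21.9 AND 57.7

Result:
id | kind     | reading
---+----------+--------
1  | co2      | 29.1   
4  | pressure | 23     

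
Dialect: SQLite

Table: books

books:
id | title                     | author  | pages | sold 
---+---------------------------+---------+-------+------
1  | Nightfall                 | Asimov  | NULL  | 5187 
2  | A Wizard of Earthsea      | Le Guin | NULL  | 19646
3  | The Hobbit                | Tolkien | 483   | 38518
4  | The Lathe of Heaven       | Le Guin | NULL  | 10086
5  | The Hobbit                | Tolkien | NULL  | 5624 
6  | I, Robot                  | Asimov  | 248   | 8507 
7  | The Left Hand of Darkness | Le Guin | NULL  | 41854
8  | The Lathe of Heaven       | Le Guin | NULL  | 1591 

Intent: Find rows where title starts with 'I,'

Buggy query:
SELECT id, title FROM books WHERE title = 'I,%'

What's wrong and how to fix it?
Bug: Wildcards only work with LIKE; '=' treats '%' as a literal character

Fix: Replace '=' with LIKE so 'I,%' is treated as a pattern

Corrected query:
SELECT id, title FROM books WHERE title LIKE 'I,%'

Result:
id | title   
---+---------
6  | I, Robot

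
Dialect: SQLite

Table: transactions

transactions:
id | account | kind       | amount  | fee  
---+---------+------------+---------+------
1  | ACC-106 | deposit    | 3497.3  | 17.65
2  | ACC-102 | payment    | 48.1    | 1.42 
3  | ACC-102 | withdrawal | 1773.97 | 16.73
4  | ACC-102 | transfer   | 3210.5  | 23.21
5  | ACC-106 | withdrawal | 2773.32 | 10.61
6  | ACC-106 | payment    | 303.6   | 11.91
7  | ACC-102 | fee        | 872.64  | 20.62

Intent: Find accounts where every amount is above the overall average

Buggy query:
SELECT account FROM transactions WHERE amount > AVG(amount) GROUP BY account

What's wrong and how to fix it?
Bug: AVG() is an aggregate; it can't sit directly in WHERE

Fix: Use a subquery for AVG and a HAVING MIN(...) filter so the condition holds for every row in the group

Corrected query:
SELECT account FROM transactions GROUP BY account HAVING MIN(amount) > (SELECT AVG(amount) FROM transactions)

Result:
(no rows)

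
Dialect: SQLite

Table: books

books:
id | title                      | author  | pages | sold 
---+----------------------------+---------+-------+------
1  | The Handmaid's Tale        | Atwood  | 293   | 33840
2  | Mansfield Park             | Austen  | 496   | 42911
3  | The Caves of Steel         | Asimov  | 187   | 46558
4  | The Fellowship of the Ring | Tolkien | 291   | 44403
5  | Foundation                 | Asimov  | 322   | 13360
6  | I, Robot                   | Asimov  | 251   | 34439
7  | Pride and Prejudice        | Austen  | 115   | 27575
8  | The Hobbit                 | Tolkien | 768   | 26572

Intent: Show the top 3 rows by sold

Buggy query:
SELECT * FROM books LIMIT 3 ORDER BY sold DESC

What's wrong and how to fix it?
Bug: LIMIT must come after ORDER BY

Fix: Sort with ORDER BY, then apply LIMIT

Corrected query:
SELECT * FROM books ORDER BY sold DESC LIMIT 3

Result:
id | title                      | author  | pages | sold 
---+----------------------------+---------+-------+------
3  | The Caves of Steel         | Asimov  | 187   | 46558
4  | The Fellowship of the Ring | Tolkien | 291   | 44403
2  | Mansfield Park             | Austen  | 496   | 42911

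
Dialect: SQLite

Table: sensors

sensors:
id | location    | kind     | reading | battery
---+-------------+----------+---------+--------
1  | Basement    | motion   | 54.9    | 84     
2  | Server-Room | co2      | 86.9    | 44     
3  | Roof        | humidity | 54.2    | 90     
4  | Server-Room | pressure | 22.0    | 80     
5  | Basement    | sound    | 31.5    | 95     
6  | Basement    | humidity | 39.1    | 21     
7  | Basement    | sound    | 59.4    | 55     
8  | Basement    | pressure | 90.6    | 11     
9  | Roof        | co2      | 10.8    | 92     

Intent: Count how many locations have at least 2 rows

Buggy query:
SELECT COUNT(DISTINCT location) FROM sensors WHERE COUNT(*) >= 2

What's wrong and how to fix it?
Bug: COUNT(*) cannot appear in WHERE; the per-group count doesn't exist yet

Fix: Group first with HAVING COUNT(*) >= 2, then COUNT the resulting groups

Corrected query:
SELECT COUNT(*) FROM (SELECT location FROM sensors GROUP BY location HAVING COUNT(*) >= 2)

Result:
COUNT(*)
--------
3       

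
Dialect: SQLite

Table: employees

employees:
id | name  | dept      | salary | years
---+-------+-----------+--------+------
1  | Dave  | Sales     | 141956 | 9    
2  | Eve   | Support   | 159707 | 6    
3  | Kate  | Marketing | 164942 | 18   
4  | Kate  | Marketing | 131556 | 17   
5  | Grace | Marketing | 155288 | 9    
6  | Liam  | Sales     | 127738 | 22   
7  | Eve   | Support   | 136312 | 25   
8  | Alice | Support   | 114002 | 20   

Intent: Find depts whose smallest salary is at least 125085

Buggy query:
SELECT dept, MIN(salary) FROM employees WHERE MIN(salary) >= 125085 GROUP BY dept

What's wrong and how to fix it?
Bug: MIN() in WHERE is a misuse of aggregate

Fix: Use HAVING for the per-group MIN condition

Corrected query:
SELECT dept, MIN(salary) FROM employees GROUP BY dept HAVING MIN(salary) >= 125085

Result:
dept      | MIN(salary)
----------+------------
Marketing | 131556     
Sales     | 127738     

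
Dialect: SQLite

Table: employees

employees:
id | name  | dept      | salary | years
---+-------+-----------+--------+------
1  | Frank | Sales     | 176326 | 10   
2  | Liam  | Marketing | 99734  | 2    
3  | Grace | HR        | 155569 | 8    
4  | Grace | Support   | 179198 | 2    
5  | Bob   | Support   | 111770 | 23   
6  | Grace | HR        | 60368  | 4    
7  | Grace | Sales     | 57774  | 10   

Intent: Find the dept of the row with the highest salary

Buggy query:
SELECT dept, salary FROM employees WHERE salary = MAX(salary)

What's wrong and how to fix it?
Bug: MAX(salary) is an aggregate and cannot be used directly in WHERE

Fix: Wrap MAX in a scalar subquery so WHERE compares against a single value

Corrected query:
SELECT dept, salary FROM employees WHERE salary = (SELECT MAX(salary) FROM employees)

Result:
dept    | salary
--------+-------
Support | 179198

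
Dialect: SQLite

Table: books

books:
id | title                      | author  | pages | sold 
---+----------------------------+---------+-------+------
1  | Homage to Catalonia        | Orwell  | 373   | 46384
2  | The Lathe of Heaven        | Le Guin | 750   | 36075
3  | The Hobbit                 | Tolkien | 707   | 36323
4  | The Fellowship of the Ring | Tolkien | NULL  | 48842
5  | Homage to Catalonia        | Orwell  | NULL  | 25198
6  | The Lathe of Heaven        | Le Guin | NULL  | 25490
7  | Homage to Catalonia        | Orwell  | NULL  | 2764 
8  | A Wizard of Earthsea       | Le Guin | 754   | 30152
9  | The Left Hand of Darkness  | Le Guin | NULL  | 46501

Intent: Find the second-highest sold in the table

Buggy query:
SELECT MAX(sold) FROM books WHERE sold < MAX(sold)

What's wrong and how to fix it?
Bug: The inner MAX is an aggregate inside WHERE, which is not allowed

Fix: Compute the overall MAX in a subquery, then take MAX of rows below it

Corrected query:
SELECT MAX(sold) FROM books WHERE sold < (SELECT MAX(sold) FROM books)

Result:
MAX(sold)
---------
46501    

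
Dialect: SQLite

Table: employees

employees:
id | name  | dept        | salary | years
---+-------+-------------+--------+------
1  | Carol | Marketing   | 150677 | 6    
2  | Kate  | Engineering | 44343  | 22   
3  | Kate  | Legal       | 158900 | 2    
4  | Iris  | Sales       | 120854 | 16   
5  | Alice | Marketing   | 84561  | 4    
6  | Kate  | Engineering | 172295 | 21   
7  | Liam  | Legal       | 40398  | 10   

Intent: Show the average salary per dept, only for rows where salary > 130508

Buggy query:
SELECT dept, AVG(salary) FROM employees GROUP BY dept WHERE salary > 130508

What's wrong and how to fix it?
Bug: Row-level WHERE must come before GROUP BY in the clause order

Fix: Place WHERE between FROM and GROUP BY

Corrected query:
SELECT dept, AVG(salary) FROM employees WHERE salary > 130508 GROUP BY dept

Result:
dept        | AVG(salary)
------------+------------
Engineering | 172295     
Legal       | 158900     
Marketing   | 150677     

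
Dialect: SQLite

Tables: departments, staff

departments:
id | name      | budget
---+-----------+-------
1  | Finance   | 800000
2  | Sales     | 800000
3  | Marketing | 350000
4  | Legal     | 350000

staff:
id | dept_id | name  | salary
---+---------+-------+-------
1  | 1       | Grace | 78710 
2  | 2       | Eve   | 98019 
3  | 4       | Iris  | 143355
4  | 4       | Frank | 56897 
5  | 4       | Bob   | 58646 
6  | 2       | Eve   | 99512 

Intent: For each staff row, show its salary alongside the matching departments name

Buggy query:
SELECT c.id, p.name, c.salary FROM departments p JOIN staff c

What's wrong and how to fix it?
Bug: JOIN with no ON clause produces a cartesian product; every staff row pairs with every departments row

Fix: Specify the join condition linking the foreign key to the parent id

Corrected query:
SELECT c.id, p.name, c.salary FROM departments p JOIN staff c ON c.dept_id = p.id

Result:
id | name    | salary
---+---------+-------
1  | Finance | 78710 
2  | Sales   | 98019 
3  | Legal   | 143355
4  | Legal   | 56897 
5  | Legal   | 58646 
6  | Sales   | 99512 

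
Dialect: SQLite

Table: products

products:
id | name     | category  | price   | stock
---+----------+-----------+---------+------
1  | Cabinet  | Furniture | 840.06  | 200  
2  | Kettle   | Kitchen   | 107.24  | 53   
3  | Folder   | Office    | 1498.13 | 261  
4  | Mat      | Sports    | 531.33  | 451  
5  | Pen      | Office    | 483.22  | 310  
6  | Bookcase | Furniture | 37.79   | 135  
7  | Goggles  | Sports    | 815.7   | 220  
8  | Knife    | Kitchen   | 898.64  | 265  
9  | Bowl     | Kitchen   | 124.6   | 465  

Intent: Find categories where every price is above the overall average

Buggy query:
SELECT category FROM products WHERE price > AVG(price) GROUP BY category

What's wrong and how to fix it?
Bug: WHERE evaluates per row before aggregation, so AVG() is unavailable

Fix: Compute the overall average in a scalar subquery and compare each group's MIN against it in HAVING

Corrected query:
SELECT category FROM products GROUP BY category HAVING MIN(price) > (SELECT AVG(price) FROM products)

Result:
(no rows)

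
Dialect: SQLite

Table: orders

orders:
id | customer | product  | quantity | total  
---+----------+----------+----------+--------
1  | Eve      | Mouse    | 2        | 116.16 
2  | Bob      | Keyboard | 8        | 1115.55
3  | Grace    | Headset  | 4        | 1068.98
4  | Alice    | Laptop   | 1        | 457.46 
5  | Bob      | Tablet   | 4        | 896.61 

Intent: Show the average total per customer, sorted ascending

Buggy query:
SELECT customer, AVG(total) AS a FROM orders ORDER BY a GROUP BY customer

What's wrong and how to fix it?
Bug: ORDER BY appears before GROUP BY; SQL clause order requires GROUP BY first

Fix: Reorder: SELECT … FROM … GROUP BY … ORDER BY …

Corrected query:
SELECT customer, AVG(total) AS a FROM orders GROUP BY customer ORDER BY a

Result:
customer | a      
---------+--------
Eve      | 116.16 
Alice    | 457.46 
Bob      | 1006.08
Grace    | 1068.98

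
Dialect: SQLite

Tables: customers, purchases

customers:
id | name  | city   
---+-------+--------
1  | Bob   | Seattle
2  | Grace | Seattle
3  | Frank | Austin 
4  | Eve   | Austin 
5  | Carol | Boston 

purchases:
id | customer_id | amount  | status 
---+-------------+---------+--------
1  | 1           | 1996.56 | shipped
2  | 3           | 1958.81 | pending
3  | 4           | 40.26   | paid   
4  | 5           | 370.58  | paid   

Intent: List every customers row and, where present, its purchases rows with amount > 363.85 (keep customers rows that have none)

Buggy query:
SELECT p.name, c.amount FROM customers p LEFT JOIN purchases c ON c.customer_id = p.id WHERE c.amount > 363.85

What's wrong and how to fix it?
Bug: A WHERE condition on the right-hand table after LEFT JOIN drops unmatched parents

Fix: Move the right-table condition into the ON clause so unmatched parents are kept

Corrected query:
SELECT p.name, c.amount FROM customers p LEFT JOIN purchases c ON c.customer_id = p.id AND c.amount > 363.85

Result:
name  | amount 
------+--------
Bob   | 1996.56
Grace | NULL   
Frank | 1958.81
Eve   | NULL   
Carol | 370.58 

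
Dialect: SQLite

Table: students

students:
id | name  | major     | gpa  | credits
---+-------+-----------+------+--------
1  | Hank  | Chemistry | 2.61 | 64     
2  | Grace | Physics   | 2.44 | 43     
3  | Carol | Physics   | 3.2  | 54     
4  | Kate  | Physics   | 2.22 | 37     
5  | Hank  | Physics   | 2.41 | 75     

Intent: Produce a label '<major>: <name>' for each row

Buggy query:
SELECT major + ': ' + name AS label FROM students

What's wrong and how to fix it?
Bug: SQLite uses || for string concatenation; + coerces text to numbers (yielding 0)

Fix: Replace + with || to concatenate text

Corrected query:
SELECT major || ': ' || name AS label FROM students

Result:
label          
---------------
Chemistry: Hank
Physics: Grace 
Physics: Carol 
Physics: Kate  
Physics: Hank  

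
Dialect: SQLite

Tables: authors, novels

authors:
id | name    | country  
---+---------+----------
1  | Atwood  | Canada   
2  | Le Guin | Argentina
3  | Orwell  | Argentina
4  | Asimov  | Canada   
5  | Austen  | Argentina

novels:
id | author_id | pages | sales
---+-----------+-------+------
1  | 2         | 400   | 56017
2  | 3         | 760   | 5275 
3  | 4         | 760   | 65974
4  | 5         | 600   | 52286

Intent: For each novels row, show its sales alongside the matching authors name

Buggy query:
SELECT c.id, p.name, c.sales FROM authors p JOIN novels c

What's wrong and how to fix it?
Bug: JOIN with no ON clause produces a cartesian product; every novels row pairs with every authors row

Fix: Add ON c.author_id = p.id to the JOIN

Corrected query:
SELECT c.id, p.name, c.sales FROM authors p JOIN novels c ON c.author_id = p.id

Result:
id | name    | sales
---+---------+------
1  | Le Guin | 56017
2  | Orwell  | 5275 
3  | Asimov  | 65974
4  | Austen  | 52286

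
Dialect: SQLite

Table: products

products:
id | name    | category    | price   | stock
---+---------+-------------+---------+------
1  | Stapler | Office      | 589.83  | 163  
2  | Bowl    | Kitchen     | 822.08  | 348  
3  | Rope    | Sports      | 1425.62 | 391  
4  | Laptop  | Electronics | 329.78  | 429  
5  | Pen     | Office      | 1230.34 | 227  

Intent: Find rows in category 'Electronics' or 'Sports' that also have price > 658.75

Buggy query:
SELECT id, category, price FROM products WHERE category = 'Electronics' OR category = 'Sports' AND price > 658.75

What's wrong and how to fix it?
Bug: AND binds tighter than OR, so this parses as category = 'Electronics' OR (category = 'Sports' AND price > 658.75)

Fix: Group the OR with parentheses (or use IN), then AND the threshold

Corrected query:
SELECT id, category, price FROM products WHERE (category = 'Electronics' OR category = 'Sports') AND price > 658.75

Result:
id | category | price  
---+----------+--------
3  | Sports   | 1425.62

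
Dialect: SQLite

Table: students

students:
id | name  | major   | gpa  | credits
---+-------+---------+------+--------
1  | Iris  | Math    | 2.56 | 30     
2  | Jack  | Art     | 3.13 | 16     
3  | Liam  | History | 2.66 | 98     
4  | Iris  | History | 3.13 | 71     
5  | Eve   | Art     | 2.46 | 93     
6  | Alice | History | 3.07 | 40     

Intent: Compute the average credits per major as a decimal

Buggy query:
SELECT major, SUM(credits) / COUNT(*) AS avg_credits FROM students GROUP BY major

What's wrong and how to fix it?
Bug: SUM(credits) and COUNT(*) are both integers; the division truncates the fractional part

Fix: Multiply by 1.0 (or CAST to REAL) to force floating-point division

Corrected query:
SELECT major, SUM(credits) * 1.0 / COUNT(*) AS avg_credits FROM students GROUP BY major

Result:
major   | avg_credits
--------+------------
Art     | 54.5       
History | 69.666667  
Math    | 30         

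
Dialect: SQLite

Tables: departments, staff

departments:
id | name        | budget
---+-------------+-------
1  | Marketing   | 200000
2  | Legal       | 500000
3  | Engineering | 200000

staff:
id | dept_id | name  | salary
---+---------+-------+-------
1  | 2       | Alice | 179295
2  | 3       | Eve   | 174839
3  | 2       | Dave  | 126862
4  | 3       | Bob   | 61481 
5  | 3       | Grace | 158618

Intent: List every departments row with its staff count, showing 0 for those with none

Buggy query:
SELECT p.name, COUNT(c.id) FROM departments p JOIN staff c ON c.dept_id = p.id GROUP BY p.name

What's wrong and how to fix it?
Bug: INNER JOIN drops departments rows that have no matching staff rows

Fix: Switch to LEFT JOIN to retain unmatched parent rows

Corrected query:
SELECT p.name, COUNT(c.id) FROM departments p LEFT JOIN staff c ON c.dept_id = p.id GROUP BY p.name

Result:
name        | COUNT(c.id)
------------+------------
Engineering | 3          
Legal       | 2          
Marketing   | 0          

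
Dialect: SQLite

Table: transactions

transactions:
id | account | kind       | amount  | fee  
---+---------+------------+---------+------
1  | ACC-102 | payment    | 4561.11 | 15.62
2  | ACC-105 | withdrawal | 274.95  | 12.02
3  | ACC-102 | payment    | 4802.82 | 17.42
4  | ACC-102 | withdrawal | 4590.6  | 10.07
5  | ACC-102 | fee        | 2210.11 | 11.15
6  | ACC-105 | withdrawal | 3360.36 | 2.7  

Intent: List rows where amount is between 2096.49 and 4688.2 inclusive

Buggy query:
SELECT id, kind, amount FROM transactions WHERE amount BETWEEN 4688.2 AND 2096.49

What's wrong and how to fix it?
Bug: BETWEEN expects the lower bound first; with 4688.2 AND 2096.49 the range is empty

Fix: Write BETWEEN 2096.49 AND 4688.2

Corrected query:
SELECT id, kind, amount FROM transactions WHERE amount BETWEEN 2096.49 AND 4688.2

Result:
id | kind       | amount 
---+------------+--------
1  | payment    | 4561.11
4  | withdrawal | 4590.6 
5  | fee        | 2210.11
6  | withdrawal | 3360.36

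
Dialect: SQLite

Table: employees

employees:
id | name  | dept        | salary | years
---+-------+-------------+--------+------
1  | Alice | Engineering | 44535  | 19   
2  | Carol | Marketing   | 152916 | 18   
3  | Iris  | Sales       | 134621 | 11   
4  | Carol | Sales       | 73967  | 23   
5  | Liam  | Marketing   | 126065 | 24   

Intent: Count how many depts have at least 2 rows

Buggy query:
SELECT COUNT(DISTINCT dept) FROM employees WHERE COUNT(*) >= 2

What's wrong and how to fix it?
Bug: COUNT(*) cannot appear in WHERE; the per-group count doesn't exist yet

Fix: Group first with HAVING COUNT(*) >= 2, then COUNT the resulting groups

Corrected query:
SELECT COUNT(*) FROM (SELECT dept FROM employees GROUP BY dept HAVING COUNT(*) >= 2)

Result:
COUNT(*)
--------
2       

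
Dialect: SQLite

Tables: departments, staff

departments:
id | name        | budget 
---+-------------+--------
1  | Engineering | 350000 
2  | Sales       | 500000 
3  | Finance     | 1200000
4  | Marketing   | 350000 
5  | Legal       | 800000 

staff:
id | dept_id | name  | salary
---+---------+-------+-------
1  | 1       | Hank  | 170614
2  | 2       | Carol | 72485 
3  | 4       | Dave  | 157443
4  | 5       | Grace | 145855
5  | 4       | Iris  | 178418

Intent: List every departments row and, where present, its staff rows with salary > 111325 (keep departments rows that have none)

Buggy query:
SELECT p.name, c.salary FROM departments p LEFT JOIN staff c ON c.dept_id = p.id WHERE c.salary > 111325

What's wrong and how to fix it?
Bug: Filtering c.salary in WHERE discards the NULL rows produced by LEFT JOIN, turning it into an inner join

Fix: Put 'c.salary > 111325' in the JOIN's ON clause instead of WHERE

Corrected query:
SELECT p.name, c.salary FROM departments p LEFT JOIN staff c ON c.dept_id = p.id AND c.salary > 111325

Result:
name        | salary
------------+-------
Engineering | 170614
Sales       | NULL  
Finance     | NULL  
Marketing   | 157443
Marketing   | 178418
Legal       | 145855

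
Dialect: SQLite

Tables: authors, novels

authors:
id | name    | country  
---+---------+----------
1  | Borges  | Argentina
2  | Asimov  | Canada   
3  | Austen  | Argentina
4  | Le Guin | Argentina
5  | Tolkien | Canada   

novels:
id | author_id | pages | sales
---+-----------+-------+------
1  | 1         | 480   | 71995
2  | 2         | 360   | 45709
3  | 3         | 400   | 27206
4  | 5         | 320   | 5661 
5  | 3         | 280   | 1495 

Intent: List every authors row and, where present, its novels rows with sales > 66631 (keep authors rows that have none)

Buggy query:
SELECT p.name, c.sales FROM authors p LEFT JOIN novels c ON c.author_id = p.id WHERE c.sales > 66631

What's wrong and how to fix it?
Bug: Filtering c.sales in WHERE discards the NULL rows produced by LEFT JOIN, turning it into an inner join

Fix: Move the right-table condition into the ON clause so unmatched parents are kept

Corrected query:
SELECT p.name, c.sales FROM authors p LEFT JOIN novels c ON c.author_id = p.id AND c.sales > 66631

Result:
name    | sales
--------+------
Borges  | 71995
Asimov  | NULL 
Austen  | NULL 
Le Guin | NULL 
Tolkien | NULL 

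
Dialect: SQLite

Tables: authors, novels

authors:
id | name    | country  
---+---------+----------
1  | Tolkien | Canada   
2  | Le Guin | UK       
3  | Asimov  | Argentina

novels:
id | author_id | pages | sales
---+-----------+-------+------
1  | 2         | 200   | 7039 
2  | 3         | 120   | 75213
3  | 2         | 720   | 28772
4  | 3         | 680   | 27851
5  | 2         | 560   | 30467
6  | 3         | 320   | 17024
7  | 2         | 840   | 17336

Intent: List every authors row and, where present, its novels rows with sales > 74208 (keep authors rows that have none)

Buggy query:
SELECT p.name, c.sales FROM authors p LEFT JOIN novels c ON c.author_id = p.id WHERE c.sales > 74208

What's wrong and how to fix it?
Bug: A WHERE condition on the right-hand table after LEFT JOIN drops unmatched parents

Fix: Move the right-table condition into the ON clause so unmatched parents are kept

Corrected query:
SELECT p.name, c.sales FROM authors p LEFT JOIN novels c ON c.author_id = p.id AND c.sales > 74208

Result:
name    | sales
--------+------
Tolkien | NULL 
Le Guin | NULL 
Asimov  | 75213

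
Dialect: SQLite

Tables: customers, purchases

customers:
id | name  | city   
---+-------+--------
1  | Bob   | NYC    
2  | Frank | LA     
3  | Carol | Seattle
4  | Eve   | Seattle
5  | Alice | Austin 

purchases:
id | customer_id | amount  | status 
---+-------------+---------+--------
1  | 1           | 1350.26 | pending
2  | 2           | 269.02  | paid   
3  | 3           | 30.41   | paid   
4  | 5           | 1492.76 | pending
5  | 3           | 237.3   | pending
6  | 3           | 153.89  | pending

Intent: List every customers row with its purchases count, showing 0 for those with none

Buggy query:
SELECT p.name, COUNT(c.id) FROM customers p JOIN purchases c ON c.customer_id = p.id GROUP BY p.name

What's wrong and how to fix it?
Bug: An inner join excludes parents with zero children

Fix: Use LEFT JOIN so parents without children still appear (COUNT(c.id) gives 0)

Corrected query:
SELECT p.name, COUNT(c.id) FROM customers p LEFT JOIN purchases c ON c.customer_id = p.id GROUP BY p.name

Result:
name  | COUNT(c.id)
------+------------
Alice | 1          
Bob   | 1          
Carol | 3          
Eve   | 0          
Frank | 1          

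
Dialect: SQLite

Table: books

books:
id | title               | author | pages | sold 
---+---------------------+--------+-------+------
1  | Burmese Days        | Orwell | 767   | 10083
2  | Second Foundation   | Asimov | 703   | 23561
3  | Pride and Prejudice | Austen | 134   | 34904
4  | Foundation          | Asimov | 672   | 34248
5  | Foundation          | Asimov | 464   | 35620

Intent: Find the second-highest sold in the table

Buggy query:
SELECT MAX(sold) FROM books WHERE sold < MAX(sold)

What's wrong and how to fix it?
Bug: MAX(sold) on the right of the comparison is an aggregate-in-WHERE error

Fix: Put the inner MAX in a scalar subquery

Corrected query:
SELECT MAX(sold) FROM books WHERE sold < (SELECT MAX(sold) FROM books)

Result:
MAX(sold)
---------
34904    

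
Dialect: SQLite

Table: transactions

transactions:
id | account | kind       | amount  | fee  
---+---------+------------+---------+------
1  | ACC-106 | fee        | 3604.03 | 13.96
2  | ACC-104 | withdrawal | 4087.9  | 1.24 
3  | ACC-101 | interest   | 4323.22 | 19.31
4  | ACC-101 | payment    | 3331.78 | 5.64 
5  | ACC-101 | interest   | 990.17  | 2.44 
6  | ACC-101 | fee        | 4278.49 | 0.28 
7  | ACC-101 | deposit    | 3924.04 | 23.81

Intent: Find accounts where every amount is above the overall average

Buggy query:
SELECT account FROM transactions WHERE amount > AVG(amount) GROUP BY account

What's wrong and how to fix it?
Bug: AVG() is an aggregate; it can't sit directly in WHERE

Fix: Compute the overall average in a scalar subquery and compare each group's MIN against it in HAVING

Corrected query:
SELECT account FROM transactions GROUP BY account HAVING MIN(amount) > (SELECT AVG(amount) FROM transactions)

Result:
account
-------
ACC-104
ACC-106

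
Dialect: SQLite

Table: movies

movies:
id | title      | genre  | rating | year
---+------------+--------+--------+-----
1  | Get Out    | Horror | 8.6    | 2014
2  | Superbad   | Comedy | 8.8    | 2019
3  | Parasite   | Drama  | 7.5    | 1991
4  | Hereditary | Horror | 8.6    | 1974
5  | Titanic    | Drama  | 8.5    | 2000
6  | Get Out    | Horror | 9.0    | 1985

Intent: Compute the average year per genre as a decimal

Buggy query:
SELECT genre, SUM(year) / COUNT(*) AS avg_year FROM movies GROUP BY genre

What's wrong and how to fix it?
Bug: Both operands are integers, so '/' performs integer division and truncates

Fix: Multiply by 1.0 (or CAST to REAL) to force floating-point division

Corrected query:
SELECT genre, SUM(year) * 1.0 / COUNT(*) AS avg_year FROM movies GROUP BY genre

Result:
genre  | avg_year
-------+---------
Comedy | 2019    
Drama  | 1995.5  
Horror | 1991    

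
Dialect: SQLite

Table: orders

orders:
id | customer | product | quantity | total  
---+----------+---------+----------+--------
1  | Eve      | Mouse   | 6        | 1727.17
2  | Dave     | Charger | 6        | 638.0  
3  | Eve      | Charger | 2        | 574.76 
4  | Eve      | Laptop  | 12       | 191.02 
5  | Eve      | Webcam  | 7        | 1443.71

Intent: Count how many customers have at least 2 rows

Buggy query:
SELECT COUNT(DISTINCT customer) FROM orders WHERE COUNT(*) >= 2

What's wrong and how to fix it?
Bug: WHERE filters individual rows, not groups, so a group-level COUNT is invalid there

Fix: Use a subquery that GROUPs and filters with HAVING, then count its rows

Corrected query:
SELECT COUNT(*) FROM (SELECT customer FROM orders GROUP BY customer HAVING COUNT(*) >= 2)

Result:
COUNT(*)
--------
1       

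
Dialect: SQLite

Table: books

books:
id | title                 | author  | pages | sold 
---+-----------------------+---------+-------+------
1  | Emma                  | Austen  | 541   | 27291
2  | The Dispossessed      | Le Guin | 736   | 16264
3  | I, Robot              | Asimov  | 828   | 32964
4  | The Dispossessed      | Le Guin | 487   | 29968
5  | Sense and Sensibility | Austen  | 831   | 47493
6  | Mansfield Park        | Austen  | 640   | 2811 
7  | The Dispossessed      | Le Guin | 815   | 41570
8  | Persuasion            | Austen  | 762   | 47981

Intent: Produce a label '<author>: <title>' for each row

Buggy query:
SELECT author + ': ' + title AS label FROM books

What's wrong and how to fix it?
Bug: '+' is numeric addition; on text columns SQLite converts them to 0 instead of concatenating

Fix: Replace + with || to concatenate text

Corrected query:
SELECT author || ': ' || title AS label FROM books

Result:
label                        
-----------------------------
Austen: Emma                 
Le Guin: The Dispossessed    
Asimov: I, Robot             
Le Guin: The Dispossessed    
Austen: Sense and Sensibility
Austen: Mansfield Park       
Le Guin: The Dispossessed    
Austen: Persuasion           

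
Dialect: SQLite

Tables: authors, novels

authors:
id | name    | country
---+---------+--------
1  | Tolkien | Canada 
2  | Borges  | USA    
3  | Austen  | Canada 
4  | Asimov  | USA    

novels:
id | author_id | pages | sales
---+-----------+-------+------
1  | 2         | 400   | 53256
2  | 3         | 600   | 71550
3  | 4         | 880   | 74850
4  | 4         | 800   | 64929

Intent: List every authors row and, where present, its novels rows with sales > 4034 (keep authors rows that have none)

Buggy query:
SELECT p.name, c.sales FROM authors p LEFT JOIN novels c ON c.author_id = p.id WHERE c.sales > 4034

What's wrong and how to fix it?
Bug: Filtering c.sales in WHERE discards the NULL rows produced by LEFT JOIN, turning it into an inner join

Fix: Put 'c.sales > 4034' in the JOIN's ON clause instead of WHERE

Corrected query:
SELECT p.name, c.sales FROM authors p LEFT JOIN novels c ON c.author_id = p.id AND c.sales > 4034

Result:
name    | sales
--------+------
Tolkien | NULL 
Borges  | 53256
Austen  | 71550
Asimov  | 64929
Asimov  | 74850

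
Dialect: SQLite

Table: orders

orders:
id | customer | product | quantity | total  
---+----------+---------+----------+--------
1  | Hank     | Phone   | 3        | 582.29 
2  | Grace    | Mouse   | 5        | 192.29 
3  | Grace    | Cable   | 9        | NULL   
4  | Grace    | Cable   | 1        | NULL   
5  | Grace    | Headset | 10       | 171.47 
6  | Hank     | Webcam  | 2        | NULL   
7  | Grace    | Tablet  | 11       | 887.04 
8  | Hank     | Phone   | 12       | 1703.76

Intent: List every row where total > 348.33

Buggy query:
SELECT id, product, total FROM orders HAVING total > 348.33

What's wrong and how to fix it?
Bug: HAVING filters the output of aggregation, but this query has no GROUP BY and no aggregate functions, so SQLite rejects it (HAVING clause on a non-aggregate query); the condition here is per row

Fix: Use WHERE for row-level filtering

Corrected query:
SELECT id, product, total FROM orders WHERE total > 348.33

Result:
id | product | total  
---+---------+--------
1  | Phone   | 582.29 
7  | Tablet  | 887.04 
8  | Phone   | 1703.76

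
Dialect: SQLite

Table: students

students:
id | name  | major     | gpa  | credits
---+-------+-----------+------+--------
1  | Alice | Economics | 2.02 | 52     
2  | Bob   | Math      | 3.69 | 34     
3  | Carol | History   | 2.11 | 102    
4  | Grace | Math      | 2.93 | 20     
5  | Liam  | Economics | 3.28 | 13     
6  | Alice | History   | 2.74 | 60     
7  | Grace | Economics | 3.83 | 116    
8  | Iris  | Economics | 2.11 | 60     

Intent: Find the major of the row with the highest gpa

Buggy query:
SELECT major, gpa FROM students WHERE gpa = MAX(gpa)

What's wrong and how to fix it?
Bug: MAX(gpa) is an aggregate and cannot be used directly in WHERE

Fix: Wrap MAX in a scalar subquery so WHERE compares against a single value

Corrected query:
SELECT major, gpa FROM students WHERE gpa = (SELECT MAX(gpa) FROM students)

Result:
major     | gpa 
----------+-----
Economics | 3.83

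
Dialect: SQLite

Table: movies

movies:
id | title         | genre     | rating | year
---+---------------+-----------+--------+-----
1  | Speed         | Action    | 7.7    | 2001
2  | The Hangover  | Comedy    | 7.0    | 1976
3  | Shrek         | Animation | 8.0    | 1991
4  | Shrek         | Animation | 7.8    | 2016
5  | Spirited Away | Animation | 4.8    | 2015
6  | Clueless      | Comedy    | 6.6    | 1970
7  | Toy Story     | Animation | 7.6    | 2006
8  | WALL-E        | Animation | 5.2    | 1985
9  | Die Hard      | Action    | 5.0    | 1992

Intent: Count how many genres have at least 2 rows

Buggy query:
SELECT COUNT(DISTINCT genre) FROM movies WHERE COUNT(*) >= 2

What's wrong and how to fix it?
Bug: COUNT(*) cannot appear in WHERE; the per-group count doesn't exist yet

Fix: Group first with HAVING COUNT(*) >= 2, then COUNT the resulting groups

Corrected query:
SELECT COUNT(*) FROM (SELECT genre FROM movies GROUP BY genre HAVING COUNT(*) >= 2)

Result:
COUNT(*)
--------
3       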